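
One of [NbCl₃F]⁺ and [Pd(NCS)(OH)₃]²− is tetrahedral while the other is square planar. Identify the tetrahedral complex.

[NbCl₃F]⁺

For [NbCl₃F]⁺: Summing ligand charges against the +1 overall charge gives an oxidation state of +5 for niobium. Nb sits in group 5, so the d-electron count is 5 − 5 = 0. A d⁰ ion has no crystal-field stabilisation preference between square planar and tetrahedral, so four ligands adopt the sterically favoured tetrahedral geometry. → tetrahedral.
For [Pd(NCS)(OH)₃]²−: Each isothiocyanate is −1; each hydroxide is −1; balancing the −2 overall charge requires Pd(II). Group 10 minus oxidation state 2 gives a d⁸ configuration. A 4d d⁸ ion has a large crystal-field splitting; square planar leaves the high-energy d_{x²−y²} orbital empty and maximises CFSE. → square planar.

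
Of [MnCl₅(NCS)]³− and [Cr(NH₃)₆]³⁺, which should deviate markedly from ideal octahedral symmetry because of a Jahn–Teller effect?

[MnCl₅(NCS)]³−

[MnCl₅(NCS)]³−: Summing ligand charges against the −3 overall charge gives an oxidation state of +3 for manganese. Group 7 minus oxidation state 3 gives a d⁴ configuration. Chloride and isothiocyanate are weak-field ligands for a first-row metal, so the complex is high-spin. The t₂g³e_g¹ (high-spin) configuration has an unevenly filled e_g set; the Jahn–Teller theorem predicts a tetragonal distortion (typically axial elongation) to lift the degeneracy.
[Cr(NH₃)₆]³⁺: Ammonia is neutral; balancing the +3 overall charge requires Cr(III). Group 6 minus oxidation state 3 gives a d³ configuration. The d³ configuration leaves the e_g set evenly filled (or empty) — no strong Jahn–Teller driving force.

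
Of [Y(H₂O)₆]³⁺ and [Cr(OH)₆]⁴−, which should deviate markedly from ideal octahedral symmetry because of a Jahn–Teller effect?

[Cr(OH)₆]⁴−

[Y(H₂O)₆]³⁺: Ligand charges: water is neutral. With an overall charge of +3 the yttrium centre must be in the +3 oxidation state. Y sits in group 3, so the d-electron count is 3 − 3 = 0. The d⁰ configuration leaves the e_g set evenly filled (or empty) — no strong Jahn–Teller driving force.
[Cr(OH)₆]⁴−: Summing ligand charges against the −4 overall charge gives an oxidation state of +2 for chromium. Group 6 minus oxidation state 2 gives a d⁴ configuration. Hydroxide is a weak-field ligand for a first-row metal, so the complex is high-spin. The t₂g³e_g¹ (high-spin) configuration has an unevenly filled e_g set; the Jahn–Teller theorem predicts a tetragonal distortion (typically axial elongation) to lift the degeneracy.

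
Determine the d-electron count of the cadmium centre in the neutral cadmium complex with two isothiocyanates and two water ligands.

d¹⁰

Each isothiocyanate is −1; water is neutral; balancing the 0 overall charge requires Cd(II).
Cadmium is a group-12 element; Cd(II) is therefore d¹⁰.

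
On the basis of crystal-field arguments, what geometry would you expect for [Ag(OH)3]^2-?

Each hydroxide is −1; balancing the −2 overall charge requires Ag(I).
Ag sits in group 11, so the d-electron count is 11 − 1 = 10.
Coordination number: 3.
Three ligands around a d¹⁰ centre minimise repulsion in a trigonal-planar arrangement.

trigonal planar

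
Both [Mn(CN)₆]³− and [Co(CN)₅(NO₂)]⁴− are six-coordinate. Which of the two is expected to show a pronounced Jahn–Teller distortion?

[Mn(CN)₆]³−: Summing ligand charges against the −3 overall charge gives an oxidation state of +3 for manganese. Mn sits in group 7, so the d-electron count is 7 − 3 = 4. Cyanide is a strong-field ligand (high in the spectrochemical series) for a first-row metal, so the complex is low-spin. The d⁴ configuration leaves the e_g set evenly filled (or empty) — no strong Jahn–Teller driving force.
[Co(CN)₅(NO₂)]⁴−: Summing ligand charges against the −4 overall charge gives an oxidation state of +2 for cobalt. Cobalt is a group-9 element; Co(II) is therefore d⁷. Cyanide and nitro (N-bound nitrite) are strong-field ligands (high in the spectrochemical series) for a first-row metal, so the complex is low-spin. The t₂g⁶e_g¹ (low-spin) configuration has an unevenly filled e_g set; the Jahn–Teller theorem predicts a tetragonal distortion (typically axial elongation) to lift the degeneracy.

[Co(CN)₅(NO₂)]⁴−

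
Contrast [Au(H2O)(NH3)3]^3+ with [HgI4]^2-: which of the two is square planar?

For [Au(H2O)(NH3)3]^3+: Water is neutral; ammonia is neutral; balancing the +3 overall charge requires Au(III). Gold is a group-11 element; Au(III) is therefore d⁸. A 5d d⁸ ion has a large crystal-field splitting; square planar leaves the high-energy d_{x²−y²} orbital empty and maximises CFSE. → square planar.
For [HgI4]^2-: Each iodide is −1; balancing the −2 overall charge requires Hg(II). Mercury is a group-12 element; Hg(II) is therefore d¹⁰. A d¹⁰ ion has no crystal-field stabilisation preference between square planar and tetrahedral, so four ligands adopt the sterically favoured tetrahedral geometry. → tetrahedral.

[Au(H2O)(NH3)3]^3+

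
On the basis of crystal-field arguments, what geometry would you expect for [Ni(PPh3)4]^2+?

square planar

Ligand charges: triphenylphosphine is neutral. With an overall charge of +2 the nickel centre must be in the +2 oxidation state.
Ni sits in group 10, so the d-electron count is 10 − 2 = 8.
With 4 monodentate ligands the coordination number is 4.
Triphenylphosphine is a strong-field ligand (high in the spectrochemical series).
A 3d d⁸ ion with strong-field ligands gains enough CFSE to favour square planar over tetrahedral.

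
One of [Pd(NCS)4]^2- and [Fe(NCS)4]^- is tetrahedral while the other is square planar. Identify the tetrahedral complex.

[Fe(NCS)4]^-

For [Pd(NCS)4]^2-: Each isothiocyanate is −1; balancing the −2 overall charge requires Pd(II). Group 10 minus oxidation state 2 gives a d⁸ configuration. A 4d d⁸ ion has a large crystal-field splitting; square planar leaves the high-energy d_{x²−y²} orbital empty and maximises CFSE. → square planar.
For [Fe(NCS)4]^-: Ligand charges: each isothiocyanate is −1. With an overall charge of −1 the iron centre must be in the +3 oxidation state. Fe sits in group 8, so the d-electron count is 8 − 3 = 5. A high-spin d⁵ ion has zero CFSE in either geometry, so four ligands adopt the sterically favoured tetrahedral geometry. → tetrahedral.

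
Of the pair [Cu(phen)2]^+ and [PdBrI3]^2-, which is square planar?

For [Cu(phen)2]^+: Summing ligand charges against the +1 overall charge gives an oxidation state of +1 for copper. Group 11 minus oxidation state 1 gives a d¹⁰ configuration. A d¹⁰ ion has no crystal-field stabilisation preference between square planar and tetrahedral, so four ligands adopt the sterically favoured tetrahedral geometry. → tetrahedral.
For [PdBrI3]^2-: Summing ligand charges against the −2 overall charge gives an oxidation state of +2 for palladium. Group 10 minus oxidation state 2 gives a d⁸ configuration. A 4d d⁸ ion has a large crystal-field splitting; square planar leaves the high-energy d_{x²−y²} orbital empty and maximises CFSE. → square planar.

[PdBrI3]^2-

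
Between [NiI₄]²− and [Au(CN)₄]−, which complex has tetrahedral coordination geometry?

For [NiI₄]²−: Ligand charges: each iodide is −1. With an overall charge of −2 the nickel centre must be in the +2 oxidation state. Group 10 minus oxidation state 2 gives a d⁸ configuration. Iodide is a weak-field ligand. With weak-field ligands the CFSE gain from square planar is small, so a 3d d⁸ ion takes the sterically preferred tetrahedral geometry. → tetrahedral.
For [Au(CN)₄]−: Summing ligand charges against the −1 overall charge gives an oxidation state of +3 for gold. Au sits in group 11, so the d-electron count is 11 − 3 = 8. A 5d d⁸ ion has a large crystal-field splitting; square planar leaves the high-energy d_{x²−y²} orbital empty and maximises CFSE. → square planar.

[NiI₄]²−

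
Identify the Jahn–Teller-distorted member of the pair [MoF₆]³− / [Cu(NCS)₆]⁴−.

[MoF₆]³−: Each fluoride is −1; balancing the −3 overall charge requires Mo(III). Group 6 minus oxidation state 3 gives a d³ configuration. The d³ configuration leaves the e_g set evenly filled (or empty) — no strong Jahn–Teller driving force.
[Cu(NCS)₆]⁴−: Summing ligand charges against the −4 overall charge gives an oxidation state of +2 for copper. Copper is a group-11 element; Cu(II) is therefore d⁹. The t₂g⁶e_g³ configuration has an unevenly filled e_g set; the Jahn–Teller theorem predicts a tetragonal distortion (typically axial elongation) to lift the degeneracy.

[Cu(NCS)₆]⁴−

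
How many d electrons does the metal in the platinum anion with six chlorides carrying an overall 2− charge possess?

Summing ligand charges against the −2 overall charge gives an oxidation state of +4 for platinum.
Platinum is a group-10 element; Pt(IV) is therefore d⁶.

d6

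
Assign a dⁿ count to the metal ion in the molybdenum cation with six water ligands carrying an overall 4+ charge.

d²

Summing ligand charges against the +4 overall charge gives an oxidation state of +4 for molybdenum.
Group 6 minus oxidation state 4 gives a d² configuration.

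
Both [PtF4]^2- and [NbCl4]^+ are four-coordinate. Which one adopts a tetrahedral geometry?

[NbCl4]^+

For [PtF4]^2-: Summing ligand charges against the −2 overall charge gives an oxidation state of +2 for platinum. Pt sits in group 10, so the d-electron count is 10 − 2 = 8. A 5d d⁸ ion has a large crystal-field splitting; square planar leaves the high-energy d_{x²−y²} orbital empty and maximises CFSE. → square planar.
For [NbCl4]^+: Summing ligand charges against the +1 overall charge gives an oxidation state of +5 for niobium. Group 5 minus oxidation state 5 gives a d⁰ configuration. A d⁰ ion has no crystal-field stabilisation preference between square planar and tetrahedral, so four ligands adopt the sterically favoured tetrahedral geometry. → tetrahedral.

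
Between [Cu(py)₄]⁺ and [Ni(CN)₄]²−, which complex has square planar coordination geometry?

For [Cu(py)₄]⁺: Pyridine is neutral; balancing the +1 overall charge requires Cu(I). Group 11 minus oxidation state 1 gives a d¹⁰ configuration. A d¹⁰ ion has no crystal-field stabilisation preference between square planar and tetrahedral, so four ligands adopt the sterically favoured tetrahedral geometry. → tetrahedral.
For [Ni(CN)₄]²−: Summing ligand charges against the −2 overall charge gives an oxidation state of +2 for nickel. Group 10 minus oxidation state 2 gives a d⁸ configuration. Cyanide is a strong-field ligand (high in the spectrochemical series). A 3d d⁸ ion with strong-field ligands gains enough CFSE to favour square planar over tetrahedral. → square planar.

[Ni(CN)₄]²−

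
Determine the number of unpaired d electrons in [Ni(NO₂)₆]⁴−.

Each nitro (N-bound nitrite) is −1; balancing the −4 overall charge requires Ni(II).
Group 10 minus oxidation state 2 gives a d⁸ configuration.
In an octahedral field the d⁸ configuration is t₂g⁶e_g² (only one arrangement possible), giving 2 unpaired electrons.

2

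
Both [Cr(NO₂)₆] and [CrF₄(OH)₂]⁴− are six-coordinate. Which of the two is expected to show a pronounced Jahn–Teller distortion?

[CrF₄(OH)₂]⁴−

[Cr(NO₂)₆]: Ligand charges: each nitro (N-bound nitrite) is −1. With an overall charge of 0 the chromium centre must be in the +6 oxidation state. Group 6 minus oxidation state 6 gives a d⁰ configuration. The d⁰ configuration leaves the e_g set evenly filled (or empty) — no strong Jahn–Teller driving force.
[CrF₄(OH)₂]⁴−: Summing ligand charges against the −4 overall charge gives an oxidation state of +2 for chromium. Chromium is a group-6 element; Cr(II) is therefore d⁴. Fluoride and hydroxide are weak-field ligands for a first-row metal, so the complex is high-spin. The t₂g³e_g¹ (high-spin) configuration has an unevenly filled e_g set; the Jahn–Teller theorem predicts a tetragonal distortion (typically axial elongation) to lift the degeneracy.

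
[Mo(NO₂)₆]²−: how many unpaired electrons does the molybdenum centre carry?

2 unpaired electrons

Ligand charges: each nitro (N-bound nitrite) is −1. With an overall charge of −2 the molybdenum centre must be in the +4 oxidation state.
Mo sits in group 6, so the d-electron count is 6 − 4 = 2.
In an octahedral field the d² configuration is t₂g²e_g⁰ (only one arrangement possible), giving 2 unpaired electrons.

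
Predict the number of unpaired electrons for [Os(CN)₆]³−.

Ligand charges: each cyanide is −1. With an overall charge of −3 the osmium centre must be in the +3 oxidation state.
Osmium is a group-8 element; Os(III) is therefore d⁵.
The spin state decides the count: a 5d ion has a large Δₒ and is invariably low-spin.
An octahedral low-spin d⁵ ion is t₂g⁵e_g⁰, giving 1 unpaired electron.

1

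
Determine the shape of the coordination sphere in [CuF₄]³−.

tetrahedral

Ligand charges: each fluoride is −1. With an overall charge of −3 the copper centre must be in the +1 oxidation state.
Cu sits in group 11, so the d-electron count is 11 − 1 = 10.
Coordination number: 4.
A d¹⁰ ion has no crystal-field stabilisation preference between square planar and tetrahedral, so four ligands adopt the sterically favoured tetrahedral geometry.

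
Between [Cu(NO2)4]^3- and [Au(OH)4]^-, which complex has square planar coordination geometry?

For [Cu(NO2)4]^3-: Each nitro (N-bound nitrite) is −1; balancing the −3 overall charge requires Cu(I). Group 11 minus oxidation state 1 gives a d¹⁰ configuration. A d¹⁰ ion has no crystal-field stabilisation preference between square planar and tetrahedral, so four ligands adopt the sterically favoured tetrahedral geometry. → tetrahedral.
For [Au(OH)4]^-: Each hydroxide is −1; balancing the −1 overall charge requires Au(III). Gold is a group-11 element; Au(III) is therefore d⁸. A 5d d⁸ ion has a large crystal-field splitting; square planar leaves the high-energy d_{x²−y²} orbital empty and maximises CFSE. → square planar.

[Au(OH)4]^-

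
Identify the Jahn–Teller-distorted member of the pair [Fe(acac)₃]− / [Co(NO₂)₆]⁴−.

[Co(NO₂)₆]⁴−

[Fe(acac)₃]−: Ligand charges: each acetylacetonate is −1. With an overall charge of −1 the iron centre must be in the +2 oxidation state. Group 8 minus oxidation state 2 gives a d⁶ configuration. Acetylacetonate is a weak-field ligand for a first-row metal, so the complex is high-spin. The d⁶ configuration leaves the e_g set evenly filled (or empty) — no strong Jahn–Teller driving force.
[Co(NO₂)₆]⁴−: Summing ligand charges against the −4 overall charge gives an oxidation state of +2 for cobalt. Co sits in group 9, so the d-electron count is 9 − 2 = 7. Nitro (N-bound nitrite) is a strong-field ligand (high in the spectrochemical series) for a first-row metal, so the complex is low-spin. The t₂g⁶e_g¹ (low-spin) configuration has an unevenly filled e_g set; the Jahn–Teller theorem predicts a tetragonal distortion (typically axial elongation) to lift the degeneracy.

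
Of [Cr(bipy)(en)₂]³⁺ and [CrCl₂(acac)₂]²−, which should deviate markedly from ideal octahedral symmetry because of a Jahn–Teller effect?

[CrCl₂(acac)₂]²−

[Cr(bipy)(en)₂]³⁺: 2,2′-bipyridine is neutral; ethylenediamine is neutral; balancing the +3 overall charge requires Cr(III). Cr sits in group 6, so the d-electron count is 6 − 3 = 3. The d³ configuration leaves the e_g set evenly filled (or empty) — no strong Jahn–Teller driving force.
[CrCl₂(acac)₂]²−: Ligand charges: each chloride is −1; each acetylacetonate is −1. With an overall charge of −2 the chromium centre must be in the +2 oxidation state. Cr sits in group 6, so the d-electron count is 6 − 2 = 4. Acetylacetonate and chloride are weak-field ligands for a first-row metal, so the complex is high-spin. The t₂g³e_g¹ (high-spin) configuration has an unevenly filled e_g set; the Jahn–Teller theorem predicts a tetragonal distortion (typically axial elongation) to lift the degeneracy.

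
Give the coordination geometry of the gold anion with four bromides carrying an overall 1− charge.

Each bromide is −1; balancing the −1 overall charge requires Au(III).
Gold is a group-11 element; Au(III) is therefore d⁸.
With 4 monodentate ligands the coordination number is 4.
A 5d d⁸ ion has a large crystal-field splitting; square planar leaves the high-energy d_{x²−y²} orbital empty and maximises CFSE.

square planar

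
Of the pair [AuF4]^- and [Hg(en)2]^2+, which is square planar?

[AuF4]^-

For [AuF4]^-: Ligand charges: each fluoride is −1. With an overall charge of −1 the gold centre must be in the +3 oxidation state. Group 11 minus oxidation state 3 gives a d⁸ configuration. A 5d d⁸ ion has a large crystal-field splitting; square planar leaves the high-energy d_{x²−y²} orbital empty and maximises CFSE. → square planar.
For [Hg(en)2]^2+: Ligand charges: ethylenediamine is neutral. With an overall charge of +2 the mercury centre must be in the +2 oxidation state. Group 12 minus oxidation state 2 gives a d¹⁰ configuration. A d¹⁰ ion has no crystal-field stabilisation preference between square planar and tetrahedral, so four ligands adopt the sterically favoured tetrahedral geometry. → tetrahedral.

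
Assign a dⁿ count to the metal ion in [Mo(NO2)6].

d0

Ligand charges: each nitro (N-bound nitrite) is −1. With an overall charge of 0 the molybdenum centre must be in the +6 oxidation state.
Molybdenum is a group-6 element; Mo(VI) is therefore d⁰.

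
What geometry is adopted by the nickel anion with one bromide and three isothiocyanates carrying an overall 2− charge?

tetrahedral

Ligand charges: each bromide is −1; each isothiocyanate is −1. With an overall charge of −2 the nickel centre must be in the +2 oxidation state.
Ni sits in group 10, so the d-electron count is 10 − 2 = 8.
With 4 monodentate ligands the coordination number is 4.
Bromide and isothiocyanate are weak-field ligands.
With weak-field ligands the CFSE gain from square planar is small, so a 3d d⁸ ion takes the sterically preferred tetrahedral geometry.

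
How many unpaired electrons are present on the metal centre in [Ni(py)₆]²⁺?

2

Pyridine is neutral; balancing the +2 overall charge requires Ni(II).
Nickel is a group-10 element; Ni(II) is therefore d⁸.
In an octahedral field the d⁸ configuration is t₂g⁶e_g² (only one arrangement possible), giving 2 unpaired electrons.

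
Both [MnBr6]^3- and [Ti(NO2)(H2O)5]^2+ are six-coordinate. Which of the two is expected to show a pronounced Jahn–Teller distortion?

[MnBr6]^3-: Summing ligand charges against the −3 overall charge gives an oxidation state of +3 for manganese. Group 7 minus oxidation state 3 gives a d⁴ configuration. Bromide is a weak-field ligand for a first-row metal, so the complex is high-spin. The t₂g³e_g¹ (high-spin) configuration has an unevenly filled e_g set; the Jahn–Teller theorem predicts a tetragonal distortion (typically axial elongation) to lift the degeneracy.
[Ti(NO2)(H2O)5]^2+: Ligand charges: each nitro (N-bound nitrite) is −1; water is neutral. With an overall charge of +2 the titanium centre must be in the +3 oxidation state. Titanium is a group-4 element; Ti(III) is therefore d¹. The d¹ configuration leaves the e_g set evenly filled (or empty) — no strong Jahn–Teller driving force.

[MnBr6]^3-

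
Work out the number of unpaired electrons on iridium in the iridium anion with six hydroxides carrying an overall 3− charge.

Each hydroxide is −1; balancing the −3 overall charge requires Ir(III).
Group 9 minus oxidation state 3 gives a d⁶ configuration.
The spin state decides the count: a 5d ion has a large Δₒ and is invariably low-spin.
An octahedral low-spin d⁶ ion is t₂g⁶e_g⁰, giving 0 unpaired electrons.

0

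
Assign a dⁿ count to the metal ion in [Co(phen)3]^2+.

Summing ligand charges against the +2 overall charge gives an oxidation state of +2 for cobalt.
Group 9 minus oxidation state 2 gives a d⁷ configuration.

d7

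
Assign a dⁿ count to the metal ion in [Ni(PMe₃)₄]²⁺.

Ligand charges: trimethylphosphine is neutral. With an overall charge of +2 the nickel centre must be in the +2 oxidation state.
Ni sits in group 10, so the d-electron count is 10 − 2 = 8.

d⁸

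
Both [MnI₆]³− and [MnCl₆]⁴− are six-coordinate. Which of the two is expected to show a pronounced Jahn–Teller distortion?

[MnI₆]³−: Each iodide is −1; balancing the −3 overall charge requires Mn(III). Mn sits in group 7, so the d-electron count is 7 − 3 = 4. Iodide is a weak-field ligand for a first-row metal, so the complex is high-spin. The t₂g³e_g¹ (high-spin) configuration has an unevenly filled e_g set; the Jahn–Teller theorem predicts a tetragonal distortion (typically axial elongation) to lift the degeneracy.
[MnCl₆]⁴−: Each chloride is −1; balancing the −4 overall charge requires Mn(II). Manganese is a group-7 element; Mn(II) is therefore d⁵. Chloride is a weak-field ligand for a first-row metal, so the complex is high-spin. The d⁵ configuration leaves the e_g set evenly filled (or empty) — no strong Jahn–Teller driving force.

[MnI₆]³−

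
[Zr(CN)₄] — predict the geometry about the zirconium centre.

Summing ligand charges against the 0 overall charge gives an oxidation state of +4 for zirconium.
Zirconium is a group-4 element; Zr(IV) is therefore d⁰.
Coordination number: 4.
A d⁰ ion has no crystal-field stabilisation preference between square planar and tetrahedral, so four ligands adopt the sterically favoured tetrahedral geometry.

tetrahedral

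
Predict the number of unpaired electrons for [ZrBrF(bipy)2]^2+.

Summing ligand charges against the +2 overall charge gives an oxidation state of +4 for zirconium.
Zirconium is a group-4 element; Zr(IV) is therefore d⁰.
Counting donor atoms: 1×bromide (monodentate) → 1 donor; 1×fluoride (monodentate) → 1 donor; 2×2,2′-bipyridine (bidentate) → 4 donors. Coordination number = 6.
In an octahedral field the d⁰ configuration is t₂g⁰e_g⁰, giving 0 unpaired electrons.

0 unpaired electrons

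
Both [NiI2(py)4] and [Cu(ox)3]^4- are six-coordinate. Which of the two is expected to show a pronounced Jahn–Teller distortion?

[NiI2(py)4]: Ligand charges: each iodide is −1; pyridine is neutral. With an overall charge of 0 the nickel centre must be in the +2 oxidation state. Group 10 minus oxidation state 2 gives a d⁸ configuration. The d⁸ configuration leaves the e_g set evenly filled (or empty) — no strong Jahn–Teller driving force.
[Cu(ox)3]^4-: Each oxalate is −2; balancing the −4 overall charge requires Cu(II). Cu sits in group 11, so the d-electron count is 11 − 2 = 9. The t₂g⁶e_g³ configuration has an unevenly filled e_g set; the Jahn–Teller theorem predicts a tetragonal distortion (typically axial elongation) to lift the degeneracy.

[Cu(ox)3]^4-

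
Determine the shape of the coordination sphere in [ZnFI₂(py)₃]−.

octahedral

Summing ligand charges against the −1 overall charge gives an oxidation state of +2 for zinc.
Zn sits in group 12, so the d-electron count is 12 − 2 = 10.
With 6 monodentate ligands the coordination number is 6.
Six donors around a single metal centre give an octahedral coordination sphere.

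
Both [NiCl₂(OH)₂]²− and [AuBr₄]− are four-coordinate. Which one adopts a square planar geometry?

[AuBr₄]−

For [NiCl₂(OH)₂]²−: Each chloride is −1; each hydroxide is −1; balancing the −2 overall charge requires Ni(II). Ni sits in group 10, so the d-electron count is 10 − 2 = 8. Chloride and hydroxide are weak-field ligands. With weak-field ligands the CFSE gain from square planar is small, so a 3d d⁸ ion takes the sterically preferred tetrahedral geometry. → tetrahedral.
For [AuBr₄]−: Summing ligand charges against the −1 overall charge gives an oxidation state of +3 for gold. Au sits in group 11, so the d-electron count is 11 − 3 = 8. A 5d d⁸ ion has a large crystal-field splitting; square planar leaves the high-energy d_{x²−y²} orbital empty and maximises CFSE. → square planar.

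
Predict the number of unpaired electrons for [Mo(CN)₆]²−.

Summing ligand charges against the −2 overall charge gives an oxidation state of +4 for molybdenum.
Molybdenum is a group-6 element; Mo(IV) is therefore d².
In an octahedral field the d² configuration is t₂g²e_g⁰ (only one arrangement possible), giving 2 unpaired electrons.

2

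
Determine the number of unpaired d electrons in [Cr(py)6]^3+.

3

Summing ligand charges against the +3 overall charge gives an oxidation state of +3 for chromium.
Cr sits in group 6, so the d-electron count is 6 − 3 = 3.
In an octahedral field the d³ configuration is t₂g³e_g⁰ (only one arrangement possible), giving 3 unpaired electrons.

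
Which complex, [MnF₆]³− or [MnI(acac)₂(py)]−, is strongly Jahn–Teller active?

[MnF₆]³−: Summing ligand charges against the −3 overall charge gives an oxidation state of +3 for manganese. Manganese is a group-7 element; Mn(III) is therefore d⁴. Fluoride is a weak-field ligand for a first-row metal, so the complex is high-spin. The t₂g³e_g¹ (high-spin) configuration has an unevenly filled e_g set; the Jahn–Teller theorem predicts a tetragonal distortion (typically axial elongation) to lift the degeneracy.
[MnI(acac)₂(py)]−: Ligand charges: each iodide is −1; each acetylacetonate is −1; pyridine is neutral. With an overall charge of −1 the manganese centre must be in the +2 oxidation state. Group 7 minus oxidation state 2 gives a d⁵ configuration. Acetylacetonate and iodide are weak-field ligands for a first-row metal, so the complex is high-spin. The d⁵ configuration leaves the e_g set evenly filled (or empty) — no strong Jahn–Teller driving force.

[MnF₆]³−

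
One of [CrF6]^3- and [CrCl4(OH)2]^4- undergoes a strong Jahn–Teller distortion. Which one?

[CrCl4(OH)2]^4-

[CrF6]^3-: Each fluoride is −1; balancing the −3 overall charge requires Cr(III). Group 6 minus oxidation state 3 gives a d³ configuration. The d³ configuration leaves the e_g set evenly filled (or empty) — no strong Jahn–Teller driving force.
[CrCl4(OH)2]^4-: Summing ligand charges against the −4 overall charge gives an oxidation state of +2 for chromium. Cr sits in group 6, so the d-electron count is 6 − 2 = 4. Chloride and hydroxide are weak-field ligands for a first-row metal, so the complex is high-spin. The t₂g³e_g¹ (high-spin) configuration has an unevenly filled e_g set; the Jahn–Teller theorem predicts a tetragonal distortion (typically axial elongation) to lift the degeneracy.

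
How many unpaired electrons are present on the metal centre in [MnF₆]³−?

4

Each fluoride is −1; balancing the −3 overall charge requires Mn(III).
Mn sits in group 7, so the d-electron count is 7 − 3 = 4.
The spin state decides the count: Fluoride is a weak-field ligand for a first-row metal, so the complex is high-spin.
An octahedral high-spin d⁴ ion is t₂g³e_g¹, giving 4 unpaired electrons.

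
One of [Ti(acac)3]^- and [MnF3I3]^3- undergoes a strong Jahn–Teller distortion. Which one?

[Ti(acac)3]^-: Summing ligand charges against the −1 overall charge gives an oxidation state of +2 for titanium. Titanium is a group-4 element; Ti(II) is therefore d². The d² configuration leaves the e_g set evenly filled (or empty) — no strong Jahn–Teller driving force.
[MnF3I3]^3-: Summing ligand charges against the −3 overall charge gives an oxidation state of +3 for manganese. Group 7 minus oxidation state 3 gives a d⁴ configuration. Fluoride and iodide are weak-field ligands for a first-row metal, so the complex is high-spin. The t₂g³e_g¹ (high-spin) configuration has an unevenly filled e_g set; the Jahn–Teller theorem predicts a tetragonal distortion (typically axial elongation) to lift the degeneracy.

[MnF3I3]^3-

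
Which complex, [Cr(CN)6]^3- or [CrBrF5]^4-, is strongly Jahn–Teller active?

[CrBrF5]^4-

[Cr(CN)6]^3-: Each cyanide is −1; balancing the −3 overall charge requires Cr(III). Cr sits in group 6, so the d-electron count is 6 − 3 = 3. The d³ configuration leaves the e_g set evenly filled (or empty) — no strong Jahn–Teller driving force.
[CrBrF5]^4-: Summing ligand charges against the −4 overall charge gives an oxidation state of +2 for chromium. Cr sits in group 6, so the d-electron count is 6 − 2 = 4. Bromide and fluoride are weak-field ligands for a first-row metal, so the complex is high-spin. The t₂g³e_g¹ (high-spin) configuration has an unevenly filled e_g set; the Jahn–Teller theorem predicts a tetragonal distortion (typically axial elongation) to lift the degeneracy.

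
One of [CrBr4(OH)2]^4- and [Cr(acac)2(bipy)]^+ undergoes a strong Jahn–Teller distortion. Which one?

[CrBr4(OH)2]^4-: Ligand charges: each bromide is −1; each hydroxide is −1. With an overall charge of −4 the chromium centre must be in the +2 oxidation state. Cr sits in group 6, so the d-electron count is 6 − 2 = 4. Bromide and hydroxide are weak-field ligands for a first-row metal, so the complex is high-spin. The t₂g³e_g¹ (high-spin) configuration has an unevenly filled e_g set; the Jahn–Teller theorem predicts a tetragonal distortion (typically axial elongation) to lift the degeneracy.
[Cr(acac)2(bipy)]^+: Summing ligand charges against the +1 overall charge gives an oxidation state of +3 for chromium. Chromium is a group-6 element; Cr(III) is therefore d³. The d³ configuration leaves the e_g set evenly filled (or empty) — no strong Jahn–Teller driving force.

[CrBr4(OH)2]^4-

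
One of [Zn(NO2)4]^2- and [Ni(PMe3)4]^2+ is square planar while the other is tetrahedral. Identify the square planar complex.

For [Zn(NO2)4]^2-: Ligand charges: each nitro (N-bound nitrite) is −1. With an overall charge of −2 the zinc centre must be in the +2 oxidation state. Zinc is a group-12 element; Zn(II) is therefore d¹⁰. A d¹⁰ ion has no crystal-field stabilisation preference between square planar and tetrahedral, so four ligands adopt the sterically favoured tetrahedral geometry. → tetrahedral.
For [Ni(PMe3)4]^2+: Summing ligand charges against the +2 overall charge gives an oxidation state of +2 for nickel. Nickel is a group-10 element; Ni(II) is therefore d⁸. Trimethylphosphine is a strong-field ligand (high in the spectrochemical series). A 3d d⁸ ion with strong-field ligands gains enough CFSE to favour square planar over tetrahedral. → square planar.

[Ni(PMe3)4]^2+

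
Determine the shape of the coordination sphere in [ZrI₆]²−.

octahedral

Summing ligand charges against the −2 overall charge gives an oxidation state of +4 for zirconium.
Zirconium is a group-4 element; Zr(IV) is therefore d⁰.
Coordination number: 6.
Six donors around a single metal centre give an octahedral coordination sphere.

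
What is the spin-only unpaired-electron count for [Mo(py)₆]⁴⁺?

2

Ligand charges: pyridine is neutral. With an overall charge of +4 the molybdenum centre must be in the +4 oxidation state.
Group 6 minus oxidation state 4 gives a d² configuration.
In an octahedral field the d² configuration is t₂g²e_g⁰ (only one arrangement possible), giving 2 unpaired electrons.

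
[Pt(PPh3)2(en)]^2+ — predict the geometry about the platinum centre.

square planar

Triphenylphosphine is neutral; ethylenediamine is neutral; balancing the +2 overall charge requires Pt(II).
Group 10 minus oxidation state 2 gives a d⁸ configuration.
Counting donor atoms: 2×triphenylphosphine (monodentate) → 2 donors; 1×ethylenediamine (bidentate) → 2 donors. Coordination number = 4.
A 5d d⁸ ion has a large crystal-field splitting; square planar leaves the high-energy d_{x²−y²} orbital empty and maximises CFSE.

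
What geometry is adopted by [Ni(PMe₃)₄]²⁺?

square planar

Trimethylphosphine is neutral; balancing the +2 overall charge requires Ni(II).
Nickel is a group-10 element; Ni(II) is therefore d⁸.
With 4 monodentate ligands the coordination number is 4.
Trimethylphosphine is a strong-field ligand (high in the spectrochemical series).
A 3d d⁸ ion with strong-field ligands gains enough CFSE to favour square planar over tetrahedral.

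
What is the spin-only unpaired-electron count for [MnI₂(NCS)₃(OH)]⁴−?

5 unpaired electrons

Each iodide is −1; each isothiocyanate is −1; each hydroxide is −1; balancing the −4 overall charge requires Mn(II).
Group 7 minus oxidation state 2 gives a d⁵ configuration.
The spin state decides the count: Hydroxide, iodide, and isothiocyanate are weak-field ligands for a first-row metal, so the complex is high-spin.
An octahedral high-spin d⁵ ion is t₂g³e_g², giving 5 unpaired electrons.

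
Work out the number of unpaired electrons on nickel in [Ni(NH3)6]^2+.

2 unpaired electrons

Ammonia is neutral; balancing the +2 overall charge requires Ni(II).
Group 10 minus oxidation state 2 gives a d⁸ configuration.
In an octahedral field the d⁸ configuration is t₂g⁶e_g² (only one arrangement possible), giving 2 unpaired electrons.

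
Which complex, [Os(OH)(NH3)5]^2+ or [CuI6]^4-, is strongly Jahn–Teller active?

[CuI6]^4-

[Os(OH)(NH3)5]^2+: Summing ligand charges against the +2 overall charge gives an oxidation state of +3 for osmium. Group 8 minus oxidation state 3 gives a d⁵ configuration. A 5d ion has a large Δₒ and is invariably low-spin. The d⁵ configuration leaves the e_g set evenly filled (or empty) — no strong Jahn–Teller driving force.
[CuI6]^4-: Each iodide is −1; balancing the −4 overall charge requires Cu(II). Cu sits in group 11, so the d-electron count is 11 − 2 = 9. The t₂g⁶e_g³ configuration has an unevenly filled e_g set; the Jahn–Teller theorem predicts a tetragonal distortion (typically axial elongation) to lift the degeneracy.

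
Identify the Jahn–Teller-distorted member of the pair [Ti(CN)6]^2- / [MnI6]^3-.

[Ti(CN)6]^2-: Summing ligand charges against the −2 overall charge gives an oxidation state of +4 for titanium. Ti sits in group 4, so the d-electron count is 4 − 4 = 0. The d⁰ configuration leaves the e_g set evenly filled (or empty) — no strong Jahn–Teller driving force.
[MnI6]^3-: Summing ligand charges against the −3 overall charge gives an oxidation state of +3 for manganese. Group 7 minus oxidation state 3 gives a d⁴ configuration. Iodide is a weak-field ligand for a first-row metal, so the complex is high-spin. The t₂g³e_g¹ (high-spin) configuration has an unevenly filled e_g set; the Jahn–Teller theorem predicts a tetragonal distortion (typically axial elongation) to lift the degeneracy.

[MnI6]^3-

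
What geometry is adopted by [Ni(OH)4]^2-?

Each hydroxide is −1; balancing the −2 overall charge requires Ni(II).
Ni sits in group 10, so the d-electron count is 10 − 2 = 8.
Coordination number: 4.
Hydroxide is a weak-field ligand.
With weak-field ligands the CFSE gain from square planar is small, so a 3d d⁸ ion takes the sterically preferred tetrahedral geometry.

tetrahedral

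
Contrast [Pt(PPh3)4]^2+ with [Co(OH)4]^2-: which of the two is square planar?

For [Pt(PPh3)4]^2+: Summing ligand charges against the +2 overall charge gives an oxidation state of +2 for platinum. Platinum is a group-10 element; Pt(II) is therefore d⁸. A 5d d⁸ ion has a large crystal-field splitting; square planar leaves the high-energy d_{x²−y²} orbital empty and maximises CFSE. → square planar.
For [Co(OH)4]^2-: Each hydroxide is −1; balancing the −2 overall charge requires Co(II). Cobalt is a group-9 element; Co(II) is therefore d⁷. For a high-spin 3d d⁷ ion with weak-field ligands the small Δₜ gives little square-planar CFSE advantage, so four ligands adopt the sterically favoured tetrahedral geometry. → tetrahedral.

[Pt(PPh3)4]^2+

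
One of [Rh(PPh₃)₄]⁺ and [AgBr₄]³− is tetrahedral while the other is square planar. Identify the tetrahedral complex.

[AgBr₄]³−

For [Rh(PPh₃)₄]⁺: Triphenylphosphine is neutral; balancing the +1 overall charge requires Rh(I). Rh sits in group 9, so the d-electron count is 9 − 1 = 8. A 4d d⁸ ion has a large crystal-field splitting; square planar leaves the high-energy d_{x²−y²} orbital empty and maximises CFSE. → square planar.
For [AgBr₄]³−: Ligand charges: each bromide is −1. With an overall charge of −3 the silver centre must be in the +1 oxidation state. Ag sits in group 11, so the d-electron count is 11 − 1 = 10. A d¹⁰ ion has no crystal-field stabilisation preference between square planar and tetrahedral, so four ligands adopt the sterically favoured tetrahedral geometry. → tetrahedral.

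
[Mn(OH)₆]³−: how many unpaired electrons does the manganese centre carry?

4

Ligand charges: each hydroxide is −1. With an overall charge of −3 the manganese centre must be in the +3 oxidation state.
Group 7 minus oxidation state 3 gives a d⁴ configuration.
The spin state decides the count: Hydroxide is a weak-field ligand for a first-row metal, so the complex is high-spin.
An octahedral high-spin d⁴ ion is t₂g³e_g¹, giving 4 unpaired electrons.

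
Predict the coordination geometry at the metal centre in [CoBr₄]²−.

tetrahedral

Summing ligand charges against the −2 overall charge gives an oxidation state of +2 for cobalt.
Cobalt is a group-9 element; Co(II) is therefore d⁷.
With 4 monodentate ligands the coordination number is 4.
Bromide is a weak-field ligand.
For a high-spin 3d d⁷ ion with weak-field ligands the small Δₜ gives little square-planar CFSE advantage, so four ligands adopt the sterically favoured tetrahedral geometry.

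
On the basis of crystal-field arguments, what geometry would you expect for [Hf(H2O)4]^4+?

tetrahedral

Summing ligand charges against the +4 overall charge gives an oxidation state of +4 for hafnium.
Hf sits in group 4, so the d-electron count is 4 − 4 = 0.
Coordination number: 4.
A d⁰ ion has no crystal-field stabilisation preference between square planar and tetrahedral, so four ligands adopt the sterically favoured tetrahedral geometry.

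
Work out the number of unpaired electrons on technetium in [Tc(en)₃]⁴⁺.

Ethylenediamine is neutral; balancing the +4 overall charge requires Tc(IV).
Tc sits in group 7, so the d-electron count is 7 − 4 = 3.
Counting donor atoms: 3×ethylenediamine (bidentate) → 6 donors. Coordination number = 6.
In an octahedral field the d³ configuration is t₂g³e_g⁰ (only one arrangement possible), giving 3 unpaired electrons.

3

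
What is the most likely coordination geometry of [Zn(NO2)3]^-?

trigonal planar

Summing ligand charges against the −1 overall charge gives an oxidation state of +2 for zinc.
Group 12 minus oxidation state 2 gives a d¹⁰ configuration.
Coordination number: 3.
Three ligands around a d¹⁰ centre minimise repulsion in a trigonal-planar arrangement.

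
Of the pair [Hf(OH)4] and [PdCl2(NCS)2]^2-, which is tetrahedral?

[Hf(OH)4]

For [Hf(OH)4]: Summing ligand charges against the 0 overall charge gives an oxidation state of +4 for hafnium. Hafnium is a group-4 element; Hf(IV) is therefore d⁰. A d⁰ ion has no crystal-field stabilisation preference between square planar and tetrahedral, so four ligands adopt the sterically favoured tetrahedral geometry. → tetrahedral.
For [PdCl2(NCS)2]^2-: Summing ligand charges against the −2 overall charge gives an oxidation state of +2 for palladium. Palladium is a group-10 element; Pd(II) is therefore d⁸. A 4d d⁸ ion has a large crystal-field splitting; square planar leaves the high-energy d_{x²−y²} orbital empty and maximises CFSE. → square planar.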